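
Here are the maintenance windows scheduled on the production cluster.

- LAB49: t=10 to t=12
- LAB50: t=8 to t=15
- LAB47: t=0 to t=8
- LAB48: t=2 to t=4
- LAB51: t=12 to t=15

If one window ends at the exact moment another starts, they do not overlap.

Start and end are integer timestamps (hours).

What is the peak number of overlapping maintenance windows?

2

Walk through starts and ends in time order (an end at T is processed before a start at T):
t=0 start LAB47 → 1
t=2 start LAB48 → 2
t=4 end LAB48 → 1
t=8 end LAB47 → 0
t=8 start LAB50 → 1
t=10 start LAB49 → 2
t=12 end LAB49 → 1
t=12 start LAB51 → 2
t=15 end LAB50 → 1
t=15 end LAB51 → 0
Peak is 2, at t=2 (LAB47, LAB48).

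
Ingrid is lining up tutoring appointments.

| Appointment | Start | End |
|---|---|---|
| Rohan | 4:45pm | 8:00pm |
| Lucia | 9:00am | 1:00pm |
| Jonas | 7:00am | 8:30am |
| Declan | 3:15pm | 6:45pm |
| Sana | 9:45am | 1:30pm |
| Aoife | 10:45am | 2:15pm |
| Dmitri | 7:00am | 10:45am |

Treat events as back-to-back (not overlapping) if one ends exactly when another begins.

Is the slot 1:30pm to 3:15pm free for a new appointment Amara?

No — it overlaps Aoife

Jonas: ends 8:30am at or before Amara starts 1:30pm → clear.
Dmitri: ends 10:45am at or before Amara starts 1:30pm → clear.
Lucia: ends 1:00pm at or before Amara starts 1:30pm → clear.
Sana: ends 1:30pm at or before Amara starts 1:30pm → clear.
Aoife: starts 10:45am before Amara ends 3:15pm, and ends 2:15pm after Amara starts 1:30pm → overlap.
Declan: starts 3:15pm at or after Amara ends 3:15pm → clear.
Rohan: starts 4:45pm at or after Amara ends 3:15pm → clear.
Amara overlaps Aoife.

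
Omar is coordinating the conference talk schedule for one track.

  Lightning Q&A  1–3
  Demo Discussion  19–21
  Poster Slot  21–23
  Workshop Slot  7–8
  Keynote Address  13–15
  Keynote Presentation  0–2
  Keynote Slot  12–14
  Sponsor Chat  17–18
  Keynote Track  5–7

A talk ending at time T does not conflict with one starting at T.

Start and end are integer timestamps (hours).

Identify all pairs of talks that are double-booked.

Sorted by start: Keynote Presentation, Lightning Q&A, Keynote Track, Workshop Slot, Keynote Slot, Keynote Address, Sponsor Chat, Demo Discussion, Poster Slot.
Lightning Q&A starts before Keynote Presentation ends → Keynote Presentation and Lightning Q&A overlap.
Keynote Track starts after Keynote Presentation ends, so nothing later overlaps Keynote Presentation either.
Keynote Track starts after Lightning Q&A ends, so nothing later overlaps Lightning Q&A either.
Workshop Slot starts exactly when Keynote Track ends (back-to-back, no overlap), so nothing later overlaps Keynote Track either.
Keynote Slot starts after Workshop Slot ends, so nothing later overlaps Workshop Slot either.
Keynote Address starts before Keynote Slot ends → Keynote Slot and Keynote Address overlap.
Sponsor Chat starts after Keynote Slot ends, so nothing later overlaps Keynote Slot either.
Sponsor Chat starts after Keynote Address ends, so nothing later overlaps Keynote Address either.
Demo Discussion starts after Sponsor Chat ends, so nothing later overlaps Sponsor Chat either.
Poster Slot starts exactly when Demo Discussion ends (back-to-back, no overlap).

Keynote Address & Keynote Slot, Keynote Presentation & Lightning Q&A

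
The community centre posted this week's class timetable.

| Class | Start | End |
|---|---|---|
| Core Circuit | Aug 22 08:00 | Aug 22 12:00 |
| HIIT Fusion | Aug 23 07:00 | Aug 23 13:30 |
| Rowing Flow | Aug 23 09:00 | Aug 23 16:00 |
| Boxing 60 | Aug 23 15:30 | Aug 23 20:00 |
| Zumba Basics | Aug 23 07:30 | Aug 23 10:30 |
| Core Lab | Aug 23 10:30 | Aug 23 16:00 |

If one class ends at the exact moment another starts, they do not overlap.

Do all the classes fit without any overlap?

Sorted by start: Core Circuit, HIIT Fusion, Zumba Basics, Rowing Flow, Core Lab, Boxing 60.
HIIT Fusion starts after Core Circuit ends; Core Circuit is clear from here.
Zumba Basics starts before HIIT Fusion ends → HIIT Fusion and Zumba Basics overlap.
That's a conflict, so the schedule is not conflict-free.

No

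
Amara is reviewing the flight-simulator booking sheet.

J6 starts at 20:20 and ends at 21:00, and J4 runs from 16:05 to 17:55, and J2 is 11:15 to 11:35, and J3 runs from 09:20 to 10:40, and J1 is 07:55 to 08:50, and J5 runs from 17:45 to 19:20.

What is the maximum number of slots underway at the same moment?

2

Sweep the timeline, counting +1 at each start and −1 at each end (ends before starts at a tie):
07:55 start J1 → 1
08:50 end J1 → 0
09:20 start J3 → 1
10:40 end J3 → 0
11:15 start J2 → 1
11:35 end J2 → 0
16:05 start J4 → 1
17:45 start J5 → 2
17:55 end J4 → 1
19:20 end J5 → 0
20:20 start J6 → 1
21:00 end J6 → 0
Peak is 2, at 17:45 (J4, J5).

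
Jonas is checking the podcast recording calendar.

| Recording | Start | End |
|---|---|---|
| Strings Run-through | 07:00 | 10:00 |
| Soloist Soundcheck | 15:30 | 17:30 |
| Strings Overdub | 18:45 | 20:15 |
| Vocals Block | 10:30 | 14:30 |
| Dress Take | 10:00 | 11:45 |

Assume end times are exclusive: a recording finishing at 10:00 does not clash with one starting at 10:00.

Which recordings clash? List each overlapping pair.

Dress Take & Vocals Block

Two intervals overlap when each starts before the other ends.
Sorted by start: Strings Run-through, Dress Take, Vocals Block, Soloist Soundcheck, Strings Overdub.
Dress Take starts exactly when Strings Run-through ends (back-to-back, no overlap) — done with Strings Run-through.
Vocals Block starts before Dress Take ends → Dress Take and Vocals Block overlap.
Soloist Soundcheck starts after Dress Take ends — done with Dress Take.
Soloist Soundcheck starts after Vocals Block ends — done with Vocals Block.
Strings Overdub starts after Soloist Soundcheck ends.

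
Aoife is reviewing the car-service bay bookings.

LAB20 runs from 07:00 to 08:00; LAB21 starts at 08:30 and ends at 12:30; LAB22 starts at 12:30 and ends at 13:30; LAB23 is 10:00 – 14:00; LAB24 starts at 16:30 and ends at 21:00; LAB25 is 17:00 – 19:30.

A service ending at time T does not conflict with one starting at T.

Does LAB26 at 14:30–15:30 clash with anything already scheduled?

LAB20: ends 08:00 at or before LAB26 starts 14:30 → clear.
LAB21: ends 12:30 at or before LAB26 starts 14:30 → clear.
LAB23: ends 14:00 at or before LAB26 starts 14:30 → clear.
LAB22: ends 13:30 at or before LAB26 starts 14:30 → clear.
LAB24: starts 16:30 at or after LAB26 ends 15:30 → clear.
LAB25: starts 17:00 at or after LAB26 ends 15:30 → clear.

No — it doesn't clash with anything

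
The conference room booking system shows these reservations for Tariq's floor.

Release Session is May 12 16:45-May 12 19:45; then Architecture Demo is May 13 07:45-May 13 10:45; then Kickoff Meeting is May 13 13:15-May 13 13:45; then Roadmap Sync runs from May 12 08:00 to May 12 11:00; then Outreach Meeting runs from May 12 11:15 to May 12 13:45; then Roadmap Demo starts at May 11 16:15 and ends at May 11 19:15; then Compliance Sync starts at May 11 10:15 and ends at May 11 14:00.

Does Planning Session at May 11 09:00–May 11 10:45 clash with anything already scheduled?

Compliance Sync: starts May 11 10:15 before Planning Session ends May 11 10:45, and ends May 11 14:00 after Planning Session starts May 11 09:00 → overlap.
Roadmap Demo: starts May 11 16:15 at or after Planning Session ends May 11 10:45 → clear.
Roadmap Sync: starts May 12 08:00 at or after Planning Session ends May 11 10:45 → clear.
Outreach Meeting: starts May 12 11:15 at or after Planning Session ends May 11 10:45 → clear.
Release Session: starts May 12 16:45 at or after Planning Session ends May 11 10:45 → clear.
Architecture Demo: starts May 13 07:45 at or after Planning Session ends May 11 10:45 → clear.
Kickoff Meeting: starts May 13 13:15 at or after Planning Session ends May 11 10:45 → clear.
Planning Session overlaps Compliance Sync.

Yes — it overlaps Compliance Sync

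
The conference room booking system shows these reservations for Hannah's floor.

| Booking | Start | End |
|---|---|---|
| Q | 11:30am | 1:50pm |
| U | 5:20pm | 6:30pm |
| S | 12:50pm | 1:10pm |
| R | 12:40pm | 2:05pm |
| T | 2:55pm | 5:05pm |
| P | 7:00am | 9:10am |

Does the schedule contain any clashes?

Sorted by start: P, Q, R, S, T, U.
Q starts after P ends — done with P.
R starts before Q ends → Q and R overlap.
That's a conflict, so the schedule is not conflict-free.

Yes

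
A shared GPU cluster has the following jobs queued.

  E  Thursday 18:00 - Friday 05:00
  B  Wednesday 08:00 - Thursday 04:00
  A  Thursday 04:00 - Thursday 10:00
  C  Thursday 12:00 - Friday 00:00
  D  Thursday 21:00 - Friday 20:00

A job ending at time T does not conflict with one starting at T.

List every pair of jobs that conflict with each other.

Sorted by start: B, A, C, E, D.
A starts exactly when B ends (back-to-back, no overlap); B is clear from here.
C starts after A ends; A is clear from here.
E starts before C ends → C and E overlap.
D starts before C ends → C and D overlap.
D starts before E ends → E and D overlap.

C & D, C & E, D & E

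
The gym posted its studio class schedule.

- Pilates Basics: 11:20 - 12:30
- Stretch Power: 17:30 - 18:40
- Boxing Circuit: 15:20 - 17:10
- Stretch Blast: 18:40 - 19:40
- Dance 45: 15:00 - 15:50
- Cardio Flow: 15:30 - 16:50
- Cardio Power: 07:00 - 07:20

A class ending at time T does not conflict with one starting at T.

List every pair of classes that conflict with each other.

Sorted by start: Cardio Power, Pilates Basics, Dance 45, Boxing Circuit, Cardio Flow, Stretch Power, Stretch Blast.
Pilates Basics starts after Cardio Power ends, so nothing later overlaps Cardio Power either.
Dance 45 starts after Pilates Basics ends, so nothing later overlaps Pilates Basics either.
Boxing Circuit starts before Dance 45 ends → Dance 45 and Boxing Circuit overlap.
Cardio Flow starts before Dance 45 ends → Dance 45 and Cardio Flow overlap.
Stretch Power starts after Dance 45 ends, so nothing later overlaps Dance 45 either.
Cardio Flow starts before Boxing Circuit ends → Boxing Circuit and Cardio Flow overlap.
Stretch Power starts after Boxing Circuit ends, so nothing later overlaps Boxing Circuit either.
Stretch Power starts after Cardio Flow ends, so nothing later overlaps Cardio Flow either.
Stretch Blast starts exactly when Stretch Power ends (back-to-back, no overlap).

Boxing Circuit & Cardio Flow, Boxing Circuit & Dance 45, Cardio Flow & Dance 45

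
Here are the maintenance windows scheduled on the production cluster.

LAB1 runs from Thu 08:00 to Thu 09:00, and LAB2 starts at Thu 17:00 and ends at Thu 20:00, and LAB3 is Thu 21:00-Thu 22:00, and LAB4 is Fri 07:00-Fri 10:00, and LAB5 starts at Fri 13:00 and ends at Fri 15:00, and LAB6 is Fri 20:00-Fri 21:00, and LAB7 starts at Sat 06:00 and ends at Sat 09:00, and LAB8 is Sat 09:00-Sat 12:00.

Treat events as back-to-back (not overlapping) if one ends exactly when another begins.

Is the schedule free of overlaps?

Yes

Two intervals overlap when each starts before the other ends.
Sorted by start: LAB1, LAB2, LAB3, LAB4, LAB5, LAB6, LAB7, LAB8.
LAB2 starts after LAB1 ends; LAB1 is clear from here.
LAB3 starts after LAB2 ends; LAB2 is clear from here.
LAB4 starts after LAB3 ends; LAB3 is clear from here.
LAB5 starts after LAB4 ends; LAB4 is clear from here.
LAB6 starts after LAB5 ends; LAB5 is clear from here.
LAB7 starts after LAB6 ends; LAB6 is clear from here.
LAB8 starts exactly when LAB7 ends (back-to-back, no overlap).
Every pair is clear; the schedule has no overlaps.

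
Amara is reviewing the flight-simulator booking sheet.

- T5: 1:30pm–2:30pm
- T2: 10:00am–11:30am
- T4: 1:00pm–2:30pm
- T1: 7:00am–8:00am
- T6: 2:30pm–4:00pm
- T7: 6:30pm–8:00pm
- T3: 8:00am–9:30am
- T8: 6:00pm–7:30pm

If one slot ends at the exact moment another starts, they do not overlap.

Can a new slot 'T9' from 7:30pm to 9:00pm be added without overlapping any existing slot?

No — it overlaps T7

T1: ends 8:00am at or before T9 starts 7:30pm → clear.
T3: ends 9:30am at or before T9 starts 7:30pm → clear.
T2: ends 11:30am at or before T9 starts 7:30pm → clear.
T4: ends 2:30pm at or before T9 starts 7:30pm → clear.
T5: ends 2:30pm at or before T9 starts 7:30pm → clear.
T6: ends 4:00pm at or before T9 starts 7:30pm → clear.
T8: ends 7:30pm at or before T9 starts 7:30pm → clear.
T7: starts 6:30pm before T9 ends 9:00pm, and ends 8:00pm after T9 starts 7:30pm → overlap.
T9 overlaps T7.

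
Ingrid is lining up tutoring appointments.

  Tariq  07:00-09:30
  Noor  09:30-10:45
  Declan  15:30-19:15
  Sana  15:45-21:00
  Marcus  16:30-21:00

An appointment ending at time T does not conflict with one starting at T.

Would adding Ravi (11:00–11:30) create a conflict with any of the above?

No — it doesn't clash with anything

Tariq: ends 09:30 at or before Ravi starts 11:00 → clear.
Noor: ends 10:45 at or before Ravi starts 11:00 → clear.
Declan: starts 15:30 at or after Ravi ends 11:30 → clear.
Sana: starts 15:45 at or after Ravi ends 11:30 → clear.
Marcus: starts 16:30 at or after Ravi ends 11:30 → clear.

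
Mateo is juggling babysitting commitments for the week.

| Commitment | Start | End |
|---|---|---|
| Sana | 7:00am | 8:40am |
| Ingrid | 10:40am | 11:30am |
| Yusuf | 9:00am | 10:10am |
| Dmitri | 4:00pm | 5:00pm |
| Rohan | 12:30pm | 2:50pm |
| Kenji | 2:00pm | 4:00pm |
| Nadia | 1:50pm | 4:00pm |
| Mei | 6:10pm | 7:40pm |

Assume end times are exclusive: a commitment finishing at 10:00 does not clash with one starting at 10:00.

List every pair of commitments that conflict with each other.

Kenji & Nadia, Kenji & Rohan, Nadia & Rohan

Check each pair: they overlap iff neither finishes before the other starts.
Sorted by start: Sana, Yusuf, Ingrid, Rohan, Nadia, Kenji, Dmitri, Mei.
Yusuf starts after Sana ends; Sana is clear from here.
Ingrid starts after Yusuf ends; Yusuf is clear from here.
Rohan starts after Ingrid ends; Ingrid is clear from here.
Nadia starts before Rohan ends → Rohan and Nadia overlap.
Kenji starts before Rohan ends → Rohan and Kenji overlap.
Dmitri starts after Rohan ends; Rohan is clear from here.
Kenji starts before Nadia ends → Nadia and Kenji overlap.
Dmitri starts exactly when Nadia ends (back-to-back, no overlap); Nadia is clear from here.
Dmitri starts exactly when Kenji ends (back-to-back, no overlap); Kenji is clear from here.
Mei starts after Dmitri ends.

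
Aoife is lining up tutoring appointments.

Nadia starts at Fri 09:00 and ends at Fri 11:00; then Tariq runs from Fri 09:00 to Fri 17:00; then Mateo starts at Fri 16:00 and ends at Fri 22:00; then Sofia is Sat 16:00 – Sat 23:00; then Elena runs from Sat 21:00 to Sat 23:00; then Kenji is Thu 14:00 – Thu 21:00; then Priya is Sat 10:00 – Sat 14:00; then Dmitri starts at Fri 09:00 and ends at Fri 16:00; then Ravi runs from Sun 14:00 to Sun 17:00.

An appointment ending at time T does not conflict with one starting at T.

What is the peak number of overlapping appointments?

3

Sweep the timeline, counting +1 at each start and −1 at each end (ends before starts at a tie):
Thu 14:00 start Kenji → 1
Thu 21:00 end Kenji → 0
Fri 09:00 start Dmitri → 1
Fri 09:00 start Nadia → 2
Fri 09:00 start Tariq → 3
Fri 11:00 end Nadia → 2
Fri 16:00 end Dmitri → 1
Fri 16:00 start Mateo → 2
Fri 17:00 end Tariq → 1
Fri 22:00 end Mateo → 0
Sat 10:00 start Priya → 1
Sat 14:00 end Priya → 0
Sat 16:00 start Sofia → 1
Sat 21:00 start Elena → 2
Sat 23:00 end Elena → 1
Sat 23:00 end Sofia → 0
Sun 14:00 start Ravi → 1
Sun 17:00 end Ravi → 0
Peak is 3, at Fri 09:00 (Dmitri, Nadia, Tariq).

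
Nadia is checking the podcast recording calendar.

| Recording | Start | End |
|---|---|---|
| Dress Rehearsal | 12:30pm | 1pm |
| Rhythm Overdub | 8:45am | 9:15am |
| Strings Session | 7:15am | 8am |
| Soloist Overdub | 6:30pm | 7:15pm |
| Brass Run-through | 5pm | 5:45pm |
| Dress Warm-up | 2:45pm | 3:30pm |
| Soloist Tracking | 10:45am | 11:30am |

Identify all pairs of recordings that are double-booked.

no overlapping pairs

Sorted by start: Strings Session, Rhythm Overdub, Soloist Tracking, Dress Rehearsal, Dress Warm-up, Brass Run-through, Soloist Overdub.
Rhythm Overdub starts after Strings Session ends; Strings Session is clear from here.
Soloist Tracking starts after Rhythm Overdub ends; Rhythm Overdub is clear from here.
Dress Rehearsal starts after Soloist Tracking ends; Soloist Tracking is clear from here.
Dress Warm-up starts after Dress Rehearsal ends; Dress Rehearsal is clear from here.
Brass Run-through starts after Dress Warm-up ends; Dress Warm-up is clear from here.
Soloist Overdub starts after Brass Run-through ends.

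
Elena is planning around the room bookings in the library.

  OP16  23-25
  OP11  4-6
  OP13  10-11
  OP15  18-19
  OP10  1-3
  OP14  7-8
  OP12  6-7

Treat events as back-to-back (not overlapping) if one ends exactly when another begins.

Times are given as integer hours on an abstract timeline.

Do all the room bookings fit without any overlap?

Yes

Sorted by start: OP10, OP11, OP12, OP14, OP13, OP15, OP16.
OP11 starts after OP10 ends, so nothing later overlaps OP10 either.
OP12 starts exactly when OP11 ends (back-to-back, no overlap), so nothing later overlaps OP11 either.
OP14 starts exactly when OP12 ends (back-to-back, no overlap), so nothing later overlaps OP12 either.
OP13 starts after OP14 ends, so nothing later overlaps OP14 either.
OP15 starts after OP13 ends, so nothing later overlaps OP13 either.
OP16 starts after OP15 ends.
Every pair is clear; the schedule has no overlaps.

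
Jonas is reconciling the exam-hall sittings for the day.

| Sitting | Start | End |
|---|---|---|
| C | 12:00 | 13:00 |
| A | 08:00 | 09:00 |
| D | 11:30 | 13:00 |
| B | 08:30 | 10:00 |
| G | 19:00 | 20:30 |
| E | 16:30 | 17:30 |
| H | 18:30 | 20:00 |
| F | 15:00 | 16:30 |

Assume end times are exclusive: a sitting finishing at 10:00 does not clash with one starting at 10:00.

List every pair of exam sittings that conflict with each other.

Two intervals overlap when each starts before the other ends.
Sorted by start: A, B, D, C, F, E, H, G.
B starts before A ends → A and B overlap.
D starts after A ends, so nothing later overlaps A either.
D starts after B ends, so nothing later overlaps B either.
C starts before D ends → D and C overlap.
F starts after D ends, so nothing later overlaps D either.
F starts after C ends, so nothing later overlaps C either.
E starts exactly when F ends (back-to-back, no overlap), so nothing later overlaps F either.
H starts after E ends, so nothing later overlaps E either.
G starts before H ends → H and G overlap.

A & B, C & D, G & H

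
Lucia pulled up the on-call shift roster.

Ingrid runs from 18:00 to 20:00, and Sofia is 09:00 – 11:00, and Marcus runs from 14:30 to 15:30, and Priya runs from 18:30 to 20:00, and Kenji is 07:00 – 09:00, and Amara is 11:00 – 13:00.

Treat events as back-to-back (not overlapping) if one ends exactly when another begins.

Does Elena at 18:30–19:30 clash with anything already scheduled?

Kenji: ends 09:00 at or before Elena starts 18:30 → clear.
Sofia: ends 11:00 at or before Elena starts 18:30 → clear.
Amara: ends 13:00 at or before Elena starts 18:30 → clear.
Marcus: ends 15:30 at or before Elena starts 18:30 → clear.
Ingrid: starts 18:00 before Elena ends 19:30, and ends 20:00 after Elena starts 18:30 → overlap.
Priya: starts 18:30 before Elena ends 19:30, and ends 20:00 after Elena starts 18:30 → overlap.
Elena overlaps Ingrid, Priya.

Yes — it overlaps Ingrid, Priya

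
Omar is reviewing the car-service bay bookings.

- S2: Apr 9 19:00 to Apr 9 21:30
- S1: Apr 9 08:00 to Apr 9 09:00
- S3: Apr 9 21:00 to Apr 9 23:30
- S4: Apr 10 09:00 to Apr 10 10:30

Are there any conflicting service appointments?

Yes

Sorted by start: S1, S2, S3, S4.
S2 starts after S1 ends, so S1 has no further overlaps.
S3 starts before S2 ends → S2 and S3 overlap.
That's a conflict, so the schedule is not conflict-free.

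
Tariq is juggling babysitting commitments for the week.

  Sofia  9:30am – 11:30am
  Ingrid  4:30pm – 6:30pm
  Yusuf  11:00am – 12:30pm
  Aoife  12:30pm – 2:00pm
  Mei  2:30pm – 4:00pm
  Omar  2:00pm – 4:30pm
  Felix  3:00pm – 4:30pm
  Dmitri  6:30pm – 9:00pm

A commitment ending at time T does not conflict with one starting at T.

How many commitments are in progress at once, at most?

3

Sort all start/end points and keep a running count:
9:30am start Sofia → 1
11:00am start Yusuf → 2
11:30am end Sofia → 1
12:30pm end Yusuf → 0
12:30pm start Aoife → 1
2:00pm end Aoife → 0
2:00pm start Omar → 1
2:30pm start Mei → 2
3:00pm start Felix → 3
4:00pm end Mei → 2
4:30pm end Felix → 1
4:30pm end Omar → 0
4:30pm start Ingrid → 1
6:30pm end Ingrid → 0
6:30pm start Dmitri → 1
9:00pm end Dmitri → 0
Peak is 3, at 3:00pm (Felix, Mei, Omar).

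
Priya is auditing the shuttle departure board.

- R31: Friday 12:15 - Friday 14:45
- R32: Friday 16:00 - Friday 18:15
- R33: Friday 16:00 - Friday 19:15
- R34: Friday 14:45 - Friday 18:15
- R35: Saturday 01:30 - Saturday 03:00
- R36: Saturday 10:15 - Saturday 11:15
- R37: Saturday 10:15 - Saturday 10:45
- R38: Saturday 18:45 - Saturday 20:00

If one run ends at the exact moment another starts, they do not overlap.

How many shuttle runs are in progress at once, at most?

Walk through starts and ends in time order (an end at T is processed before a start at T):
Friday 12:15 start R31 → 1
Friday 14:45 end R31 → 0
Friday 14:45 start R34 → 1
Friday 16:00 start R32 → 2
Friday 16:00 start R33 → 3
Friday 18:15 end R32 → 2
Friday 18:15 end R34 → 1
Friday 19:15 end R33 → 0
Saturday 01:30 start R35 → 1
Saturday 03:00 end R35 → 0
Saturday 10:15 start R36 → 1
Saturday 10:15 start R37 → 2
Saturday 10:45 end R37 → 1
Saturday 11:15 end R36 → 0
Saturday 18:45 start R38 → 1
Saturday 20:00 end R38 → 0
Peak is 3, at Friday 16:00 (R32, R33, R34).

3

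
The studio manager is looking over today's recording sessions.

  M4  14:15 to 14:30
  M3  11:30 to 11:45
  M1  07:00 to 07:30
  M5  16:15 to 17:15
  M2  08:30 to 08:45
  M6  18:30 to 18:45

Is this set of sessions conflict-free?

Yes

Sorted by start: M1, M2, M3, M4, M5, M6.
M2 starts after M1 ends, so nothing later overlaps M1 either.
M3 starts after M2 ends, so nothing later overlaps M2 either.
M4 starts after M3 ends, so nothing later overlaps M3 either.
M5 starts after M4 ends, so nothing later overlaps M4 either.
M6 starts after M5 ends.
Every pair is clear; the schedule has no overlaps.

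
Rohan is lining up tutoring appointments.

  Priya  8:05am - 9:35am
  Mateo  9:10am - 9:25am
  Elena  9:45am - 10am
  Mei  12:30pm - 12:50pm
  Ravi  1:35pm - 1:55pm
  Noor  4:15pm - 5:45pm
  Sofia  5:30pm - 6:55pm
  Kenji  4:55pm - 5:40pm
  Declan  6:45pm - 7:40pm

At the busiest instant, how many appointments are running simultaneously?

Sweep the timeline, counting +1 at each start and −1 at each end (ends before starts at a tie):
8:05am start Priya → 1
9:10am start Mateo → 2
9:25am end Mateo → 1
9:35am end Priya → 0
9:45am start Elena → 1
10am end Elena → 0
12:30pm start Mei → 1
12:50pm end Mei → 0
1:35pm start Ravi → 1
1:55pm end Ravi → 0
4:15pm start Noor → 1
4:55pm start Kenji → 2
5:30pm start Sofia → 3
5:40pm end Kenji → 2
5:45pm end Noor → 1
6:45pm start Declan → 2
6:55pm end Sofia → 1
7:40pm end Declan → 0
Peak is 3, at 5:30pm (Kenji, Noor, Sofia).

3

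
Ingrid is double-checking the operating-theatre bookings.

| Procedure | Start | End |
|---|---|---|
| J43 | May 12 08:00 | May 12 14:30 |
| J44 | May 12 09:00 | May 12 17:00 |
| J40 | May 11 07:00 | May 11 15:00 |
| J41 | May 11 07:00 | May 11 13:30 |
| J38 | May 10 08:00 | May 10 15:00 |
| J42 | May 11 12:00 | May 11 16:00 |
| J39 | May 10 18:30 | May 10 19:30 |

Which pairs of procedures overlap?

J40 & J41, J40 & J42, J41 & J42, J43 & J44

Sorted by start: J38, J39, J40, J41, J42, J43, J44.
J39 starts after J38 ends, so nothing later overlaps J38 either.
J40 starts after J39 ends, so nothing later overlaps J39 either.
J41 starts before J40 ends → J40 and J41 overlap.
J42 starts before J40 ends → J40 and J42 overlap.
J43 starts after J40 ends, so nothing later overlaps J40 either.
J42 starts before J41 ends → J41 and J42 overlap.
J43 starts after J41 ends, so nothing later overlaps J41 either.
J43 starts after J42 ends, so nothing later overlaps J42 either.
J44 starts before J43 ends → J43 and J44 overlap.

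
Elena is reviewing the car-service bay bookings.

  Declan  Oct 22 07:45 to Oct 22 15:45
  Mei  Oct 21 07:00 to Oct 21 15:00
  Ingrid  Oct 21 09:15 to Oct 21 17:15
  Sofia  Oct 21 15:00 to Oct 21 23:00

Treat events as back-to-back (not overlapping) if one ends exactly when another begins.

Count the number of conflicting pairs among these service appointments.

2

Check each pair: they overlap iff neither finishes before the other starts.
Sorted by start: Mei, Ingrid, Sofia, Declan.
Ingrid starts before Mei ends → Mei and Ingrid overlap.
Sofia starts exactly when Mei ends (back-to-back, no overlap); Mei is clear from here.
Sofia starts before Ingrid ends → Ingrid and Sofia overlap.
Declan starts after Ingrid ends.
Declan starts after Sofia ends.
Overlapping pairs: Ingrid & Mei, Ingrid & Sofia — 2 in total.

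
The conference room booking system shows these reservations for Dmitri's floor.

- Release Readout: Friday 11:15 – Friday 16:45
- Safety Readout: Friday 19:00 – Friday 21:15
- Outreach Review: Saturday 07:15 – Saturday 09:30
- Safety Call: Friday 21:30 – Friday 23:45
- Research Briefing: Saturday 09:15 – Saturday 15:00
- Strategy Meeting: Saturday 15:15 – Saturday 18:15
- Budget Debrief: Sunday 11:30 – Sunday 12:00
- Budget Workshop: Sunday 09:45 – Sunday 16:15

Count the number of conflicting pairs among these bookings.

2

Sorted by start: Release Readout, Safety Readout, Safety Call, Outreach Review, Research Briefing, Strategy Meeting, Budget Workshop, Budget Debrief.
Safety Readout starts after Release Readout ends; Release Readout is clear from here.
Safety Call starts after Safety Readout ends; Safety Readout is clear from here.
Outreach Review starts after Safety Call ends; Safety Call is clear from here.
Research Briefing starts before Outreach Review ends → Outreach Review and Research Briefing overlap.
Strategy Meeting starts after Outreach Review ends; Outreach Review is clear from here.
Strategy Meeting starts after Research Briefing ends; Research Briefing is clear from here.
Budget Workshop starts after Strategy Meeting ends; Strategy Meeting is clear from here.
Budget Debrief starts before Budget Workshop ends → Budget Workshop and Budget Debrief overlap.
Overlapping pairs: Budget Debrief & Budget Workshop, Outreach Review & Research Briefing — 2 in total.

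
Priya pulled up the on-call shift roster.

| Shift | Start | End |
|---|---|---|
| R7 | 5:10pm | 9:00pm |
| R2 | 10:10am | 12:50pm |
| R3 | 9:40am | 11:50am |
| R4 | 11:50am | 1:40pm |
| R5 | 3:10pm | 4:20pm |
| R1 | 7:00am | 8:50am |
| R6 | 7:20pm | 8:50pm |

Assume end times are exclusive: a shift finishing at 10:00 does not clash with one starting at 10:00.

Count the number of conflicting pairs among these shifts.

3

Sorted by start: R1, R3, R2, R4, R5, R7, R6.
R3 starts after R1 ends, so R1 has no further overlaps.
R2 starts before R3 ends → R3 and R2 overlap.
R4 starts exactly when R3 ends (back-to-back, no overlap), so R3 has no further overlaps.
R4 starts before R2 ends → R2 and R4 overlap.
R5 starts after R2 ends, so R2 has no further overlaps.
R5 starts after R4 ends, so R4 has no further overlaps.
R7 starts after R5 ends, so R5 has no further overlaps.
R6 starts before R7 ends → R7 and R6 overlap.
Overlapping pairs: R2 & R3, R2 & R4, R6 & R7 — 3 in total.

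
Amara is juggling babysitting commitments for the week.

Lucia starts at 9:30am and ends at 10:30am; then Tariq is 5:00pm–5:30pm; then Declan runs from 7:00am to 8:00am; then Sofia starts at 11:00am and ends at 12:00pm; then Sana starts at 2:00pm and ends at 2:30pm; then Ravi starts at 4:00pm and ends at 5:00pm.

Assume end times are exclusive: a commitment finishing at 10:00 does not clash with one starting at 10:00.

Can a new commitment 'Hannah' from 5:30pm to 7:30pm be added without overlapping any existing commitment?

Yes — the slot is free

Declan: ends 8:00am at or before Hannah starts 5:30pm → clear.
Lucia: ends 10:30am at or before Hannah starts 5:30pm → clear.
Sofia: ends 12:00pm at or before Hannah starts 5:30pm → clear.
Sana: ends 2:30pm at or before Hannah starts 5:30pm → clear.
Ravi: ends 5:00pm at or before Hannah starts 5:30pm → clear.
Tariq: ends 5:30pm at or before Hannah starts 5:30pm → clear.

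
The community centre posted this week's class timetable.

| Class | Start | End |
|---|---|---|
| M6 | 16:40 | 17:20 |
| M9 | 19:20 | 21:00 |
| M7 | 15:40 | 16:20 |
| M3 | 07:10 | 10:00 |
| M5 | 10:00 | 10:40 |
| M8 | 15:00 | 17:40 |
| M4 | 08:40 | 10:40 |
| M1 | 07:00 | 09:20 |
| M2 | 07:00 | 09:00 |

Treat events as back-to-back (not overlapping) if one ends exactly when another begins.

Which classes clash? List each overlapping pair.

M1 & M2, M1 & M3, M1 & M4, M2 & M3, M2 & M4, M3 & M4, M4 & M5, M6 & M8, M7 & M8

Sorted by start: M1, M2, M3, M4, M5, M8, M7, M6, M9.
M2 starts before M1 ends → M1 and M2 overlap.
M3 starts before M1 ends → M1 and M3 overlap.
M4 starts before M1 ends → M1 and M4 overlap.
M5 starts after M1 ends — done with M1.
M3 starts before M2 ends → M2 and M3 overlap.
M4 starts before M2 ends → M2 and M4 overlap.
M5 starts after M2 ends — done with M2.
M4 starts before M3 ends → M3 and M4 overlap.
M5 starts exactly when M3 ends (back-to-back, no overlap) — done with M3.
M5 starts before M4 ends → M4 and M5 overlap.
M8 starts after M4 ends — done with M4.
M8 starts after M5 ends — done with M5.
M7 starts before M8 ends → M8 and M7 overlap.
M6 starts before M8 ends → M8 and M6 overlap.
M9 starts after M8 ends.
M6 starts after M7 ends — done with M7.
M9 starts after M6 ends.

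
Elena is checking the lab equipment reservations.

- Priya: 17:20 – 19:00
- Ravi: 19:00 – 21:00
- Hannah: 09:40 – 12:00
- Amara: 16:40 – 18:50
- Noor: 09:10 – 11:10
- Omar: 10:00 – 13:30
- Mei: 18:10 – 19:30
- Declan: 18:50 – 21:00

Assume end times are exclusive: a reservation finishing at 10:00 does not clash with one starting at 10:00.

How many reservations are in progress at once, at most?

Sweep the timeline, counting +1 at each start and −1 at each end (ends before starts at a tie):
09:10 start Noor → 1
09:40 start Hannah → 2
10:00 start Omar → 3
11:10 end Noor → 2
12:00 end Hannah → 1
13:30 end Omar → 0
16:40 start Amara → 1
17:20 start Priya → 2
18:10 start Mei → 3
18:50 end Amara → 2
18:50 start Declan → 3
19:00 end Priya → 2
19:00 start Ravi → 3
19:30 end Mei → 2
21:00 end Declan → 1
21:00 end Ravi → 0
Peak is 3, at 10:00 (Hannah, Noor, Omar).

3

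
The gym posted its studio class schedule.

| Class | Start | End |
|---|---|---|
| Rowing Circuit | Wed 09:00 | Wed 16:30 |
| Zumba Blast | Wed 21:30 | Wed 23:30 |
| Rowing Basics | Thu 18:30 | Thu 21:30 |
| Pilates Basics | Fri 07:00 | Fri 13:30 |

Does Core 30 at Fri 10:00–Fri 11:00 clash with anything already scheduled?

Yes — it overlaps Pilates Basics

Rowing Circuit: ends Wed 16:30 at or before Core 30 starts Fri 10:00 → clear.
Zumba Blast: ends Wed 23:30 at or before Core 30 starts Fri 10:00 → clear.
Rowing Basics: ends Thu 21:30 at or before Core 30 starts Fri 10:00 → clear.
Pilates Basics: starts Fri 07:00 before Core 30 ends Fri 11:00, and ends Fri 13:30 after Core 30 starts Fri 10:00 → overlap.
Core 30 overlaps Pilates Basics.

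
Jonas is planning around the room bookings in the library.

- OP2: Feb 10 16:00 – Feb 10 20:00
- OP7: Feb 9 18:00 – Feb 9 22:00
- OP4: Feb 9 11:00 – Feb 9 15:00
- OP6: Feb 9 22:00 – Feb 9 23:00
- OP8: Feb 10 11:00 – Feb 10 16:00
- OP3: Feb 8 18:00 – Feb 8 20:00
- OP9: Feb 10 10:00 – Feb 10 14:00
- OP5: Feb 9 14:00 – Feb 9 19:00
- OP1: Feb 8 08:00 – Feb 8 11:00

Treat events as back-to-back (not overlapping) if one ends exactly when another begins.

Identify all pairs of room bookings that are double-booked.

OP4 & OP5, OP5 & OP7, OP8 & OP9

Sorted by start: OP1, OP3, OP4, OP5, OP7, OP6, OP9, OP8, OP2.
OP3 starts after OP1 ends; OP1 is clear from here.
OP4 starts after OP3 ends; OP3 is clear from here.
OP5 starts before OP4 ends → OP4 and OP5 overlap.
OP7 starts after OP4 ends; OP4 is clear from here.
OP7 starts before OP5 ends → OP5 and OP7 overlap.
OP6 starts after OP5 ends; OP5 is clear from here.
OP6 starts exactly when OP7 ends (back-to-back, no overlap); OP7 is clear from here.
OP9 starts after OP6 ends; OP6 is clear from here.
OP8 starts before OP9 ends → OP9 and OP8 overlap.
OP2 starts after OP9 ends.
OP2 starts exactly when OP8 ends (back-to-back, no overlap).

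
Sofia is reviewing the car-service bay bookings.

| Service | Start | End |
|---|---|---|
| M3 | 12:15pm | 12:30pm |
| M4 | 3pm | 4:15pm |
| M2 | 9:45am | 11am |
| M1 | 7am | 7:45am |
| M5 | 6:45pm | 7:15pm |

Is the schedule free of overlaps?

Yes

Sorted by start: M1, M2, M3, M4, M5.
M2 starts after M1 ends, so nothing later overlaps M1 either.
M3 starts after M2 ends, so nothing later overlaps M2 either.
M4 starts after M3 ends, so nothing later overlaps M3 either.
M5 starts after M4 ends.
Every pair is clear; the schedule has no overlaps.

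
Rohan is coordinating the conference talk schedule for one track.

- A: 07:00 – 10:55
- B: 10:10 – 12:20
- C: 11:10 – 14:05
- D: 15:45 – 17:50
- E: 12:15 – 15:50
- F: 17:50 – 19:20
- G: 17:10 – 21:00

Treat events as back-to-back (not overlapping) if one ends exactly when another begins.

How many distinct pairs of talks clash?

7

Sorted by start: A, B, C, E, D, G, F.
B starts before A ends → A and B overlap.
C starts after A ends, so A has no further overlaps.
C starts before B ends → B and C overlap.
E starts before B ends → B and E overlap.
D starts after B ends, so B has no further overlaps.
E starts before C ends → C and E overlap.
D starts after C ends, so C has no further overlaps.
D starts before E ends → E and D overlap.
G starts after E ends, so E has no further overlaps.
G starts before D ends → D and G overlap.
F starts exactly when D ends (back-to-back, no overlap).
F starts before G ends → G and F overlap.
Overlapping pairs: A & B, B & C, B & E, C & E, D & E, D & G, F & G — 7 in total.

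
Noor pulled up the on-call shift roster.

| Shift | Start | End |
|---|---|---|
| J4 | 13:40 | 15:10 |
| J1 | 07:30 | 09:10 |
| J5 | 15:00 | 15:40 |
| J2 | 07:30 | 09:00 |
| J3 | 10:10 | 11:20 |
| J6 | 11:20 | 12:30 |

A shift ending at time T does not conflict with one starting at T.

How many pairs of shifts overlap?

Sorted by start: J1, J2, J3, J6, J4, J5.
J2 starts before J1 ends → J1 and J2 overlap.
J3 starts after J1 ends, so nothing later overlaps J1 either.
J3 starts after J2 ends, so nothing later overlaps J2 either.
J6 starts exactly when J3 ends (back-to-back, no overlap), so nothing later overlaps J3 either.
J4 starts after J6 ends, so nothing later overlaps J6 either.
J5 starts before J4 ends → J4 and J5 overlap.
Overlapping pairs: J1 & J2, J4 & J5 — 2 in total.

2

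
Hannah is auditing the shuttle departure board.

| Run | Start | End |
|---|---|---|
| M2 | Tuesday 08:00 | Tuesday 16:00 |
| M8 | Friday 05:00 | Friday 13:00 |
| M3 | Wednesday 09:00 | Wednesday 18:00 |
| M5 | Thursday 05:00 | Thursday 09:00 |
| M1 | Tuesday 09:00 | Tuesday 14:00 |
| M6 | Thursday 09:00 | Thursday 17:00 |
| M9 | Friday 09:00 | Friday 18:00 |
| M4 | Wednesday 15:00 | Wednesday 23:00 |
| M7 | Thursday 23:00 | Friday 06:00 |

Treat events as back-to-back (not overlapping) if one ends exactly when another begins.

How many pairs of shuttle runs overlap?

4

Sorted by start: M2, M1, M3, M4, M5, M6, M7, M8, M9.
M1 starts before M2 ends → M2 and M1 overlap.
M3 starts after M2 ends, so M2 has no further overlaps.
M3 starts after M1 ends, so M1 has no further overlaps.
M4 starts before M3 ends → M3 and M4 overlap.
M5 starts after M3 ends, so M3 has no further overlaps.
M5 starts after M4 ends, so M4 has no further overlaps.
M6 starts exactly when M5 ends (back-to-back, no overlap), so M5 has no further overlaps.
M7 starts after M6 ends, so M6 has no further overlaps.
M8 starts before M7 ends → M7 and M8 overlap.
M9 starts after M7 ends.
M9 starts before M8 ends → M8 and M9 overlap.
Overlapping pairs: M1 & M2, M3 & M4, M7 & M8, M8 & M9 — 4 in total.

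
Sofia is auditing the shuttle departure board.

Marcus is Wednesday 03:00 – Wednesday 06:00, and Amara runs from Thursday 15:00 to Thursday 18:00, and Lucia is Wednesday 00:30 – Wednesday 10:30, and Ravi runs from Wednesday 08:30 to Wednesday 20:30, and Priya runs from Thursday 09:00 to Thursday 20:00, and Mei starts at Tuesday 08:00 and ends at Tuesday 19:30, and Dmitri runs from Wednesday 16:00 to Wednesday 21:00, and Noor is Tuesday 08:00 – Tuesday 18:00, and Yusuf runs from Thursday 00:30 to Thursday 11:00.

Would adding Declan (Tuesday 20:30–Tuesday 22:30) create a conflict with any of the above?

Mei: ends Tuesday 19:30 at or before Declan starts Tuesday 20:30 → clear.
Noor: ends Tuesday 18:00 at or before Declan starts Tuesday 20:30 → clear.
Lucia: starts Wednesday 00:30 at or after Declan ends Tuesday 22:30 → clear.
Marcus: starts Wednesday 03:00 at or after Declan ends Tuesday 22:30 → clear.
Ravi: starts Wednesday 08:30 at or after Declan ends Tuesday 22:30 → clear.
Dmitri: starts Wednesday 16:00 at or after Declan ends Tuesday 22:30 → clear.
Yusuf: starts Thursday 00:30 at or after Declan ends Tuesday 22:30 → clear.
Priya: starts Thursday 09:00 at or after Declan ends Tuesday 22:30 → clear.
Amara: starts Thursday 15:00 at or after Declan ends Tuesday 22:30 → clear.

No — it doesn't clash with anything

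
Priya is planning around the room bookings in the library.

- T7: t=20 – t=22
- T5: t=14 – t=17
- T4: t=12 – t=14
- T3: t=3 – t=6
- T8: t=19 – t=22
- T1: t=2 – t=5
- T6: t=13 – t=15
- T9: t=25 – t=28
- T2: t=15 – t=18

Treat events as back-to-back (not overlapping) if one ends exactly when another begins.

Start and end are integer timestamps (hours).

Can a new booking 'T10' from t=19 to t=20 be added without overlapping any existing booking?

No — it overlaps T8

T1: ends t=5 at or before T10 starts t=19 → clear.
T3: ends t=6 at or before T10 starts t=19 → clear.
T4: ends t=14 at or before T10 starts t=19 → clear.
T6: ends t=15 at or before T10 starts t=19 → clear.
T5: ends t=17 at or before T10 starts t=19 → clear.
T2: ends t=18 at or before T10 starts t=19 → clear.
T8: starts t=19 before T10 ends t=20, and ends t=22 after T10 starts t=19 → overlap.
T7: starts t=20 at or after T10 ends t=20 → clear.
T9: starts t=25 at or after T10 ends t=20 → clear.
T10 overlaps T8.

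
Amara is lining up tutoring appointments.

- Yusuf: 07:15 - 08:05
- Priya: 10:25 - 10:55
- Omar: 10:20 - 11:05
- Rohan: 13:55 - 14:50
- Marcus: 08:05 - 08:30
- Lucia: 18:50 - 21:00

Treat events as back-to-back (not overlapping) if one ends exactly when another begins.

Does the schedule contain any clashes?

Sorted by start: Yusuf, Marcus, Omar, Priya, Rohan, Lucia.
Marcus starts exactly when Yusuf ends (back-to-back, no overlap); Yusuf is clear from here.
Omar starts after Marcus ends; Marcus is clear from here.
Priya starts before Omar ends → Omar and Priya overlap.
That's a conflict, so the schedule is not conflict-free.

Yes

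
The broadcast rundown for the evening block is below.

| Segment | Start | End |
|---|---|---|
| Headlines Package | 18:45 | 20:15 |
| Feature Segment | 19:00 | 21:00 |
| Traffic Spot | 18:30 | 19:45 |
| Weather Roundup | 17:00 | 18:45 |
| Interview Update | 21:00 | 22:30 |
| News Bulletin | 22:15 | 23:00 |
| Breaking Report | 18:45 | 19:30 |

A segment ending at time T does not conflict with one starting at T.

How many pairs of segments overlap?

Sorted by start: Weather Roundup, Traffic Spot, Breaking Report, Headlines Package, Feature Segment, Interview Update, News Bulletin.
Traffic Spot starts before Weather Roundup ends → Weather Roundup and Traffic Spot overlap.
Breaking Report starts exactly when Weather Roundup ends (back-to-back, no overlap), so nothing later overlaps Weather Roundup either.
Breaking Report starts before Traffic Spot ends → Traffic Spot and Breaking Report overlap.
Headlines Package starts before Traffic Spot ends → Traffic Spot and Headlines Package overlap.
Feature Segment starts before Traffic Spot ends → Traffic Spot and Feature Segment overlap.
Interview Update starts after Traffic Spot ends, so nothing later overlaps Traffic Spot either.
Headlines Package starts before Breaking Report ends → Breaking Report and Headlines Package overlap.
Feature Segment starts before Breaking Report ends → Breaking Report and Feature Segment overlap.
Interview Update starts after Breaking Report ends, so nothing later overlaps Breaking Report either.
Feature Segment starts before Headlines Package ends → Headlines Package and Feature Segment overlap.
Interview Update starts after Headlines Package ends, so nothing later overlaps Headlines Package either.
Interview Update starts exactly when Feature Segment ends (back-to-back, no overlap), so nothing later overlaps Feature Segment either.
News Bulletin starts before Interview Update ends → Interview Update and News Bulletin overlap.
Overlapping pairs: Breaking Report & Feature Segment, Breaking Report & Headlines Package, Breaking Report & Traffic Spot, Feature Segment & Headlines Package, Feature Segment & Traffic Spot, Headlines Package & Traffic Spot, Interview Update & News Bulletin, Traffic Spot & Weather Roundup — 8 in total.

8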